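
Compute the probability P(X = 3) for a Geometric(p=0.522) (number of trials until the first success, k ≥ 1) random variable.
0.119269

We have X ~ Geometric(p=0.522) (number of trials until the first success, k ≥ 1).

For a Geometric distribution, the PMF gives us the probability of each outcome.

Using the PMF formula:
P(X = 3) = 0.119269

Rounded to 4 decimal places: 0.1193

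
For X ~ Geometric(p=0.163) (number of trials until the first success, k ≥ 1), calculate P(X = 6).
0.066960

We have X ~ Geometric(p=0.163) (number of trials until the first success, k ≥ 1).

For a Geometric distribution, the PMF gives us the probability of each outcome.

Using the PMF formula:
P(X = 6) = 0.066960

Rounded to 4 decimal places: 0.0670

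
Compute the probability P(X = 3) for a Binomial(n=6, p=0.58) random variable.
0.289109

We have X ~ Binomial(n=6, p=0.58).

For a Binomial distribution, the PMF gives us the probability of each outcome.

Using the PMF formula:
P(X = 3) = 0.289109

Rounded to 4 decimal places: 0.2891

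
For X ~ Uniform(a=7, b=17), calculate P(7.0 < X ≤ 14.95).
0.795000

We have X ~ Uniform(a=7, b=17).

To find P(7.0 < X ≤ 14.95), we use:
P(7.0 < X ≤ 14.95) = P(X ≤ 14.95) - P(X ≤ 7.0)
                 = F(14.95) - F(7.0)
                 = 0.795000 - 0.000000
                 = 0.795000

So there's approximately a 79.5% chance that X falls in this range.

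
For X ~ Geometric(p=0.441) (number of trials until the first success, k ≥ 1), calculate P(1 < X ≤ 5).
0.504417

We have X ~ Geometric(p=0.441) (number of trials until the first success, k ≥ 1).

To find P(1 < X ≤ 5), we use:
P(1 < X ≤ 5) = P(X ≤ 5) - P(X ≤ 1)
                 = F(5) - F(1)
                 = 0.945417 - 0.441000
                 = 0.504417

So there's approximately a 50.4% chance that X falls in this range.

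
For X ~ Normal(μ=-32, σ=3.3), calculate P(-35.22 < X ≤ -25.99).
0.801120

We have X ~ Normal(μ=-32, σ=3.3).

To find P(-35.22 < X ≤ -25.99), we use:
P(-35.22 < X ≤ -25.99) = P(X ≤ -25.99) - P(X ≤ -35.22)
                 = F(-25.99) - F(-35.22)
                 = 0.965713 - 0.164592
                 = 0.801120

So there's approximately a 80.1% chance that X falls in this range.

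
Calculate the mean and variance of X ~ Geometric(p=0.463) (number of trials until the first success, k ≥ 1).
E[X] = 2.1598, Var(X) = 2.5050

We have X ~ Geometric(p=0.463) (number of trials until the first success, k ≥ 1).

For a Geometric distribution with p=0.463 (number of trials until the first success, k ≥ 1):

Expected value:
E[X] = 2.1598

Variance:
Var(X) = 2.5050

Standard deviation:
σ = √Var(X) = 1.5827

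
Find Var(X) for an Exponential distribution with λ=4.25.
0.0554

We have X ~ Exponential(λ=4.25).

For an Exponential distribution with λ=4.25:
Var(X) = 0.0554

The variance measures the spread of the distribution around the mean.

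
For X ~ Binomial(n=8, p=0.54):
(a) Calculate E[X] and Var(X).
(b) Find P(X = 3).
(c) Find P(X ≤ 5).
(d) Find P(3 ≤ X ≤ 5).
(a) E[X] = 4.3200, Var(X) = 1.9872
(b) P(X = 3) = 0.181618
(c) P(X ≤ 5) = 0.796592
(d) P(3 ≤ X ≤ 5) = 0.698405

We have X ~ Binomial(n=8, p=0.54).

(a) Moments:
E[X] = 4.3200
Var(X) = 1.9872
σ = √Var(X) = 1.4097

(b) Point probability using PMF:
P(X = 3) = 0.181618

(c) Cumulative probability using CDF:
P(X ≤ 5) = F(5) = 0.796592

(d) Range probability:
P(3 ≤ X ≤ 5) = P(X ≤ 5) - P(X ≤ 2)
                   = F(5) - F(2)
                   = 0.796592 - 0.098188
                   = 0.698405

This means approximately 69.8% of outcomes fall in the interval [3, 5].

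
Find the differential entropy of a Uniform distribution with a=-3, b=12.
2.7081 nats

We have X ~ Uniform(a=-3, b=12).

The differential entropy measures the uncertainty or information content of the distribution.

For a Uniform distribution with a=-3, b=12:
h(X) = 2.7081 nats

(In bits, this would be 3.9069 bits.)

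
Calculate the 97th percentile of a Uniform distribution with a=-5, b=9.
8.5800

We have X ~ Uniform(a=-5, b=9).

We want to find x such that P(X ≤ x) = 0.97.

This is the 97th percentile, which means 97% of values fall below this point.

Using the inverse CDF (quantile function):
x = F⁻¹(0.97) = 8.5800

Verification: P(X ≤ 8.5800) = 0.97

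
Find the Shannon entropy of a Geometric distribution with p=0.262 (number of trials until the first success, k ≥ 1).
2.1952 nats

We have X ~ Geometric(p=0.262) (number of trials until the first success, k ≥ 1).

The Shannon entropy measures the uncertainty or information content of the distribution.

For a Geometric distribution with p=0.262 (number of trials until the first success, k ≥ 1):
H(X) = 2.1952 nats

(In bits, this would be 3.1670 bits.)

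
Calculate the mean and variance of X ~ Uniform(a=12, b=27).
E[X] = 19.5000, Var(X) = 18.7500

We have X ~ Uniform(a=12, b=27).

For a Uniform distribution with a=12, b=27:

Expected value:
E[X] = 19.5000

Variance:
Var(X) = 18.7500

Standard deviation:
σ = √Var(X) = 4.3301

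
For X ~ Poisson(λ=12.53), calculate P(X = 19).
0.021591

We have X ~ Poisson(λ=12.53).

For a Poisson distribution, the PMF gives us the probability of each outcome.

Using the PMF formula:
P(X = 19) = 0.021591

Rounded to 4 decimal places: 0.0216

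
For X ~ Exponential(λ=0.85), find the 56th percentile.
0.9659

We have X ~ Exponential(λ=0.85).

We want to find x such that P(X ≤ x) = 0.56.

This is the 56th percentile, which means 56% of values fall below this point.

Using the inverse CDF (quantile function):
x = F⁻¹(0.56) = 0.9659

Verification: P(X ≤ 0.9659) = 0.56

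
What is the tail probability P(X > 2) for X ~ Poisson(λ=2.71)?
0.508822

We have X ~ Poisson(λ=2.71).

P(X > 2) = 1 - P(X ≤ 2)
                = 1 - F(2)
                = 1 - 0.491178
                = 0.508822

So there's approximately a 50.9% chance that X exceeds 2.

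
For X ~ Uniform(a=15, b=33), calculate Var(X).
27.0000

We have X ~ Uniform(a=15, b=33).

For a Uniform distribution with a=15, b=33:
Var(X) = 27.0000

The variance measures the spread of the distribution around the mean.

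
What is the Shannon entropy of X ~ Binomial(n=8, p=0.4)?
1.7403 nats

We have X ~ Binomial(n=8, p=0.4).

The Shannon entropy measures the uncertainty or information content of the distribution.

For a Binomial distribution with n=8, p=0.4:
H(X) = 1.7403 nats

(In bits, this would be 2.5107 bits.)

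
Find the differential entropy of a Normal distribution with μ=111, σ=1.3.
1.6813 nats

We have X ~ Normal(μ=111, σ=1.3).

The differential entropy measures the uncertainty or information content of the distribution.

For a Normal distribution with μ=111, σ=1.3:
h(X) = 1.6813 nats

(In bits, this would be 2.4256 bits.)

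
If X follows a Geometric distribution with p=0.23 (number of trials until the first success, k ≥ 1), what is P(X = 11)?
0.016851

We have X ~ Geometric(p=0.23) (number of trials until the first success, k ≥ 1).

For a Geometric distribution, the PMF gives us the probability of each outcome.

Using the PMF formula:
P(X = 11) = 0.016851

Rounded to 4 decimal places: 0.0169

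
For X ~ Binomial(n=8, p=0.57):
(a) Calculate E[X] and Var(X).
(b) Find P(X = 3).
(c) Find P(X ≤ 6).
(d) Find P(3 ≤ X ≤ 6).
(a) E[X] = 4.5600, Var(X) = 1.9608
(b) P(X = 3) = 0.152460
(c) P(X ≤ 6) = 0.921609
(d) P(3 ≤ X ≤ 6) = 0.850538

We have X ~ Binomial(n=8, p=0.57).

(a) Moments:
E[X] = 4.5600
Var(X) = 1.9608
σ = √Var(X) = 1.4003

(b) Point probability using PMF:
P(X = 3) = 0.152460

(c) Cumulative probability using CDF:
P(X ≤ 6) = F(6) = 0.921609

(d) Range probability:
P(3 ≤ X ≤ 6) = P(X ≤ 6) - P(X ≤ 2)
                   = F(6) - F(2)
                   = 0.921609 - 0.071070
                   = 0.850538

This means approximately 85.1% of outcomes fall in the interval [3, 6].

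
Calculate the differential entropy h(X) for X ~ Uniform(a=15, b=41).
3.2581 nats

We have X ~ Uniform(a=15, b=41).

The differential entropy measures the uncertainty or information content of the distribution.

For a Uniform distribution with a=15, b=41:
h(X) = 3.2581 nats

(In bits, this would be 4.7004 bits.)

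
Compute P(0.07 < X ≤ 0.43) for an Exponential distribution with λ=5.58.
0.585878

We have X ~ Exponential(λ=5.58).

To find P(0.07 < X ≤ 0.43), we use:
P(0.07 < X ≤ 0.43) = P(X ≤ 0.43) - P(X ≤ 0.07)
                 = F(0.43) - F(0.07)
                 = 0.909228 - 0.323349
                 = 0.585878

So there's approximately a 58.6% chance that X falls in this range.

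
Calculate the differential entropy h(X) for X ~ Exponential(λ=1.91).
0.3529 nats

We have X ~ Exponential(λ=1.91).

The differential entropy measures the uncertainty or information content of the distribution.

For an Exponential distribution with λ=1.91:
h(X) = 0.3529 nats

(In bits, this would be 0.5091 bits.)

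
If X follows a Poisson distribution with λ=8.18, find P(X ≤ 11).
0.874646

We have X ~ Poisson(λ=8.18).

The CDF gives us P(X ≤ k).

Using the CDF:
P(X ≤ 11) = 0.874646

This means there's approximately a 87.5% chance that X is at most 11.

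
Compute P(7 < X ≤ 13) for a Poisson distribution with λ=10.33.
0.647281

We have X ~ Poisson(λ=10.33).

To find P(7 < X ≤ 13), we use:
P(7 < X ≤ 13) = P(X ≤ 13) - P(X ≤ 7)
                 = F(13) - F(7)
                 = 0.839234 - 0.191953
                 = 0.647281

So there's approximately a 64.7% chance that X falls in this range.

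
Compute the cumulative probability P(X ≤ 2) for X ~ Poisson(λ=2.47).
0.551531

We have X ~ Poisson(λ=2.47).

The CDF gives us P(X ≤ k).

Using the CDF:
P(X ≤ 2) = 0.551531

This means there's approximately a 55.2% chance that X is at most 2.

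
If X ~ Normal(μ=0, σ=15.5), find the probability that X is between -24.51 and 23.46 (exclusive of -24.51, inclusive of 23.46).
0.878024

We have X ~ Normal(μ=0, σ=15.5).

To find P(-24.51 < X ≤ 23.46), we use:
P(-24.51 < X ≤ 23.46) = P(X ≤ 23.46) - P(X ≤ -24.51)
                 = F(23.46) - F(-24.51)
                 = 0.934930 - 0.056906
                 = 0.878024

So there's approximately a 87.8% chance that X falls in this range.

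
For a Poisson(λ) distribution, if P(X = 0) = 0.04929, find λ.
λ = 3.0100

For a Poisson(λ) distribution, the PMF at 0 is:
P(X = 0) = λ^0 e^(-λ) / 0! = e^(-λ)

Given P(X = 0) = 0.04929:
e^(-λ) = 0.04929
-λ = ln(0.04929)
λ = -ln(0.04929) = 3.0100

Verification: e^(-3.0100) = 0.04929 ✓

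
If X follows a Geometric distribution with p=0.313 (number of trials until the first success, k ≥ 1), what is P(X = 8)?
0.022607

We have X ~ Geometric(p=0.313) (number of trials until the first success, k ≥ 1).

For a Geometric distribution, the PMF gives us the probability of each outcome.

Using the PMF formula:
P(X = 8) = 0.022607

Rounded to 4 decimal places: 0.0226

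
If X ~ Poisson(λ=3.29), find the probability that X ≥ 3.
0.638561

We have X ~ Poisson(λ=3.29).

For discrete distributions, P(X ≥ 3) = 1 - P(X ≤ 2).

P(X ≤ 2) = 0.361439
P(X ≥ 3) = 1 - 0.361439 = 0.638561

So there's approximately a 63.9% chance that X is at least 3.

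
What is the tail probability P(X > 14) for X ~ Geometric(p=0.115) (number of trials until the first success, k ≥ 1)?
0.180803

We have X ~ Geometric(p=0.115) (number of trials until the first success, k ≥ 1).

P(X > 14) = 1 - P(X ≤ 14)
                = 1 - F(14)
                = 1 - 0.819197
                = 0.180803

So there's approximately a 18.1% chance that X exceeds 14.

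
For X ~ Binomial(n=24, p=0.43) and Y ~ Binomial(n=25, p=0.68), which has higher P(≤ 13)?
X has higher probability (P(X ≤ 13) = 0.9045 > P(Y ≤ 13) = 0.0698)

Compute P(≤ 13) for each distribution:

X ~ Binomial(n=24, p=0.43):
P(X ≤ 13) = 0.9045

Y ~ Binomial(n=25, p=0.68):
P(Y ≤ 13) = 0.0698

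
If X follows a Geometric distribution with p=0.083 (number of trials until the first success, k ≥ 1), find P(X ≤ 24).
0.875013

We have X ~ Geometric(p=0.083) (number of trials until the first success, k ≥ 1).

The CDF gives us P(X ≤ k).

Using the CDF:
P(X ≤ 24) = 0.875013

This means there's approximately a 87.5% chance that X is at most 24.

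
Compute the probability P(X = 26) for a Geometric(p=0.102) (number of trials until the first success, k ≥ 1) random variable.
0.006926

We have X ~ Geometric(p=0.102) (number of trials until the first success, k ≥ 1).

For a Geometric distribution, the PMF gives us the probability of each outcome.

Using the PMF formula:
P(X = 26) = 0.006926

Rounded to 4 decimal places: 0.0069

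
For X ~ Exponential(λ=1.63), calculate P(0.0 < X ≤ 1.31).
0.881791

We have X ~ Exponential(λ=1.63).

To find P(0.0 < X ≤ 1.31), we use:
P(0.0 < X ≤ 1.31) = P(X ≤ 1.31) - P(X ≤ 0.0)
                 = F(1.31) - F(0.0)
                 = 0.881791 - 0.000000
                 = 0.881791

So there's approximately a 88.2% chance that X falls in this range.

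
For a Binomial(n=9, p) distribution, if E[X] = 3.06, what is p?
p = 0.34

For a Binomial(n, p) distribution:
E[X] = n × p

Given n = 9 and E[X] = 3.06:
3.06 = 9 × p
p = 3.06 / 9 = 0.34

Verification: Binomial(9, 0.34) has E[X] = 3.06 ✓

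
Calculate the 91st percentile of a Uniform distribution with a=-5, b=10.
8.6500

We have X ~ Uniform(a=-5, b=10).

We want to find x such that P(X ≤ x) = 0.91.

This is the 91st percentile, which means 91% of values fall below this point.

Using the inverse CDF (quantile function):
x = F⁻¹(0.91) = 8.6500

Verification: P(X ≤ 8.6500) = 0.91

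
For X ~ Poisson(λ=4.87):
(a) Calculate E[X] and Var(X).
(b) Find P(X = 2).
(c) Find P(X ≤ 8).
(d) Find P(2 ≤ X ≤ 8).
(a) E[X] = 4.8700, Var(X) = 4.8700
(b) P(X = 2) = 0.090994
(c) P(X ≤ 8) = 0.940063
(d) P(2 ≤ X ≤ 8) = 0.895020

We have X ~ Poisson(λ=4.87).

(a) Moments:
E[X] = 4.8700
Var(X) = 4.8700
σ = √Var(X) = 2.2068

(b) Point probability using PMF:
P(X = 2) = 0.090994

(c) Cumulative probability using CDF:
P(X ≤ 8) = F(8) = 0.940063

(d) Range probability:
P(2 ≤ X ≤ 8) = P(X ≤ 8) - P(X ≤ 1)
                   = F(8) - F(1)
                   = 0.940063 - 0.045043
                   = 0.895020

This means approximately 89.5% of outcomes fall in the interval [2, 8].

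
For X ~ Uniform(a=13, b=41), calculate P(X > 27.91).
0.467500

We have X ~ Uniform(a=13, b=41).

P(X > 27.91) = 1 - P(X ≤ 27.91)
                = 1 - F(27.91)
                = 1 - 0.532500
                = 0.467500

So there's approximately a 46.8% chance that X exceeds 27.91.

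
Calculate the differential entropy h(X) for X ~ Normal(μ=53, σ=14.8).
4.1136 nats

We have X ~ Normal(μ=53, σ=14.8).

The differential entropy measures the uncertainty or information content of the distribution.

For a Normal distribution with μ=53, σ=14.8:
h(X) = 4.1136 nats

(In bits, this would be 5.9346 bits.)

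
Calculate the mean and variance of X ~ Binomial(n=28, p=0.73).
E[X] = 20.4400, Var(X) = 5.5188

We have X ~ Binomial(n=28, p=0.73).

For a Binomial distribution with n=28, p=0.73:

Expected value:
E[X] = 20.4400

Variance:
Var(X) = 5.5188

Standard deviation:
σ = √Var(X) = 2.3492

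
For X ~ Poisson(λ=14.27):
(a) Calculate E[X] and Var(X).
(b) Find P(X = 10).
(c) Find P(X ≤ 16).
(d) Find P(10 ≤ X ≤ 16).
(a) E[X] = 14.2700, Var(X) = 14.2700
(b) P(X = 10) = 0.061248
(c) P(X ≤ 16) = 0.732114
(d) P(10 ≤ X ≤ 16) = 0.634894

We have X ~ Poisson(λ=14.27).

(a) Moments:
E[X] = 14.2700
Var(X) = 14.2700
σ = √Var(X) = 3.7776

(b) Point probability using PMF:
P(X = 10) = 0.061248

(c) Cumulative probability using CDF:
P(X ≤ 16) = F(16) = 0.732114

(d) Range probability:
P(10 ≤ X ≤ 16) = P(X ≤ 16) - P(X ≤ 9)
                   = F(16) - F(9)
                   = 0.732114 - 0.097220
                   = 0.634894

This means approximately 63.5% of outcomes fall in the interval [10, 16].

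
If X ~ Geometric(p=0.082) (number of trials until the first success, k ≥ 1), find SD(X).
11.6844

We have X ~ Geometric(p=0.082) (number of trials until the first success, k ≥ 1).

For a Geometric distribution with p=0.082 (number of trials until the first success, k ≥ 1):
σ = √Var(X) = 11.6844

The standard deviation is the square root of the variance.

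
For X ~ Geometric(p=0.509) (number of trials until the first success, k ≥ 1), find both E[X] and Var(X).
E[X] = 1.9646, Var(X) = 1.8952

We have X ~ Geometric(p=0.509) (number of trials until the first success, k ≥ 1).

For a Geometric distribution with p=0.509 (number of trials until the first success, k ≥ 1):

Expected value:
E[X] = 1.9646

Variance:
Var(X) = 1.8952

Standard deviation:
σ = √Var(X) = 1.3766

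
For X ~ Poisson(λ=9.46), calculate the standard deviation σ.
3.0757

We have X ~ Poisson(λ=9.46).

For a Poisson distribution with λ=9.46:
σ = √Var(X) = 3.0757

The standard deviation is the square root of the variance.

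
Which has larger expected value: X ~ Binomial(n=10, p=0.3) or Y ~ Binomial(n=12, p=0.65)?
Y has larger mean (7.8000 > 3.0000)

Compute the expected value for each distribution:

X ~ Binomial(n=10, p=0.3):
E[X] = 3.0000

Y ~ Binomial(n=12, p=0.65):
E[Y] = 7.8000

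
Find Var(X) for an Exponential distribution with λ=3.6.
0.0772

We have X ~ Exponential(λ=3.6).

For an Exponential distribution with λ=3.6:
Var(X) = 0.0772

The variance measures the spread of the distribution around the mean.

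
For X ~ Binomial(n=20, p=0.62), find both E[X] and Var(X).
E[X] = 12.4000, Var(X) = 4.7120

We have X ~ Binomial(n=20, p=0.62).

For a Binomial distribution with n=20, p=0.62:

Expected value:
E[X] = 12.4000

Variance:
Var(X) = 4.7120

Standard deviation:
σ = √Var(X) = 2.1707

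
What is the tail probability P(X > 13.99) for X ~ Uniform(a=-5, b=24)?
0.345172

We have X ~ Uniform(a=-5, b=24).

P(X > 13.99) = 1 - P(X ≤ 13.99)
                = 1 - F(13.99)
                = 1 - 0.654828
                = 0.345172

So there's approximately a 34.5% chance that X exceeds 13.99.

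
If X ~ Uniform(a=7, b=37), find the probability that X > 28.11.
0.296333

We have X ~ Uniform(a=7, b=37).

P(X > 28.11) = 1 - P(X ≤ 28.11)
                = 1 - F(28.11)
                = 1 - 0.703667
                = 0.296333

So there's approximately a 29.6% chance that X exceeds 28.11.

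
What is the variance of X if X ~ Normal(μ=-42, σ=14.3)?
204.4900

We have X ~ Normal(μ=-42, σ=14.3).

For a Normal distribution with μ=-42, σ=14.3:
Var(X) = 204.4900

The variance measures the spread of the distribution around the mean.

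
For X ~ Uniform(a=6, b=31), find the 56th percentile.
20.0000

We have X ~ Uniform(a=6, b=31).

We want to find x such that P(X ≤ x) = 0.56.

This is the 56th percentile, which means 56% of values fall below this point.

Using the inverse CDF (quantile function):
x = F⁻¹(0.56) = 20.0000

Verification: P(X ≤ 20.0000) = 0.56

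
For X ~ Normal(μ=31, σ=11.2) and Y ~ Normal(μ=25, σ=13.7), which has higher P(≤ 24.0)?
Y has higher probability (P(Y ≤ 24.0) = 0.4709 > P(X ≤ 24.0) = 0.2660)

Compute P(≤ 24.0) for each distribution:

X ~ Normal(μ=31, σ=11.2):
P(X ≤ 24.0) = 0.2660

Y ~ Normal(μ=25, σ=13.7):
P(Y ≤ 24.0) = 0.4709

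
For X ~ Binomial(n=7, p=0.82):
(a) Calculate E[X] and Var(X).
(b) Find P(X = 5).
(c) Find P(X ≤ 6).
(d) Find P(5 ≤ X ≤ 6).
(a) E[X] = 5.7400, Var(X) = 1.0332
(b) P(X = 5) = 0.252251
(c) P(X ≤ 6) = 0.750715
(d) P(5 ≤ X ≤ 6) = 0.635300

We have X ~ Binomial(n=7, p=0.82).

(a) Moments:
E[X] = 5.7400
Var(X) = 1.0332
σ = √Var(X) = 1.0165

(b) Point probability using PMF:
P(X = 5) = 0.252251

(c) Cumulative probability using CDF:
P(X ≤ 6) = F(6) = 0.750715

(d) Range probability:
P(5 ≤ X ≤ 6) = P(X ≤ 6) - P(X ≤ 4)
                   = F(6) - F(4)
                   = 0.750715 - 0.115415
                   = 0.635300

This means approximately 63.5% of outcomes fall in the interval [5, 6].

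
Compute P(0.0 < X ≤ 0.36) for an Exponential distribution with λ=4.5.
0.802101

We have X ~ Exponential(λ=4.5).

To find P(0.0 < X ≤ 0.36), we use:
P(0.0 < X ≤ 0.36) = P(X ≤ 0.36) - P(X ≤ 0.0)
                 = F(0.36) - F(0.0)
                 = 0.802101 - 0.000000
                 = 0.802101

So there's approximately a 80.2% chance that X falls in this range.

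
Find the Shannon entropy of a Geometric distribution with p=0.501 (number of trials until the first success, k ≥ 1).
1.3835 nats

We have X ~ Geometric(p=0.501) (number of trials until the first success, k ≥ 1).

The Shannon entropy measures the uncertainty or information content of the distribution.

For a Geometric distribution with p=0.501 (number of trials until the first success, k ≥ 1):
H(X) = 1.3835 nats

(In bits, this would be 1.9960 bits.)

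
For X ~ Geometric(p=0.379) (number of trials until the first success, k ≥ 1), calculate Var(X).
4.3233

We have X ~ Geometric(p=0.379) (number of trials until the first success, k ≥ 1).

For a Geometric distribution with p=0.379 (number of trials until the first success, k ≥ 1):
Var(X) = 4.3233

The variance measures the spread of the distribution around the mean.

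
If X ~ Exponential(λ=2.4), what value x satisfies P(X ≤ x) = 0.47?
0.2645

We have X ~ Exponential(λ=2.4).

We want to find x such that P(X ≤ x) = 0.47.

This is the 47th percentile, which means 47% of values fall below this point.

Using the inverse CDF (quantile function):
x = F⁻¹(0.47) = 0.2645

Verification: P(X ≤ 0.2645) = 0.47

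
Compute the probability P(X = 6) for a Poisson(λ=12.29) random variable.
0.022004

We have X ~ Poisson(λ=12.29).

For a Poisson distribution, the PMF gives us the probability of each outcome.

Using the PMF formula:
P(X = 6) = 0.022004

Rounded to 4 decimal places: 0.0220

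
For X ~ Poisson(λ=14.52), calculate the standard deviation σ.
3.8105

We have X ~ Poisson(λ=14.52).

For a Poisson distribution with λ=14.52:
σ = √Var(X) = 3.8105

The standard deviation is the square root of the variance.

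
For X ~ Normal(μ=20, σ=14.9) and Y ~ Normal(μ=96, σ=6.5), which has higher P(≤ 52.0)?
X has higher probability (P(X ≤ 52.0) = 0.9841 > P(Y ≤ 52.0) = 0.0000)

Compute P(≤ 52.0) for each distribution:

X ~ Normal(μ=20, σ=14.9):
P(X ≤ 52.0) = 0.9841

Y ~ Normal(μ=96, σ=6.5):
P(Y ≤ 52.0) = 0.0000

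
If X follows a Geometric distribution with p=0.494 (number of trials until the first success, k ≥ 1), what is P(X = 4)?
0.064000

We have X ~ Geometric(p=0.494) (number of trials until the first success, k ≥ 1).

For a Geometric distribution, the PMF gives us the probability of each outcome.

Using the PMF formula:
P(X = 4) = 0.064000

Rounded to 4 decimal places: 0.0640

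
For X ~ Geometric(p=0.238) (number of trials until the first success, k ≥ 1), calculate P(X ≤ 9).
0.913385

We have X ~ Geometric(p=0.238) (number of trials until the first success, k ≥ 1).

The CDF gives us P(X ≤ k).

Using the CDF:
P(X ≤ 9) = 0.913385

This means there's approximately a 91.3% chance that X is at most 9.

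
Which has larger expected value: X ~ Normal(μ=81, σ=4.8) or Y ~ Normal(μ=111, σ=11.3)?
Y has larger mean (111.0000 > 81.0000)

Compute the expected value for each distribution:

X ~ Normal(μ=81, σ=4.8):
E[X] = 81.0000

Y ~ Normal(μ=111, σ=11.3):
E[Y] = 111.0000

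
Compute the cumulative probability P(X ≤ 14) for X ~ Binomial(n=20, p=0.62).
0.832931

We have X ~ Binomial(n=20, p=0.62).

The CDF gives us P(X ≤ k).

Using the CDF:
P(X ≤ 14) = 0.832931

This means there's approximately a 83.3% chance that X is at most 14.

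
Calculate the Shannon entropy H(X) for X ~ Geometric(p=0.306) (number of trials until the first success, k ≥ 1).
2.0126 nats

We have X ~ Geometric(p=0.306) (number of trials until the first success, k ≥ 1).

The Shannon entropy measures the uncertainty or information content of the distribution.

For a Geometric distribution with p=0.306 (number of trials until the first success, k ≥ 1):
H(X) = 2.0126 nats

(In bits, this would be 2.9036 bits.)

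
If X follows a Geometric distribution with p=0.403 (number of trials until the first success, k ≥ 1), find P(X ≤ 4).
0.872973

We have X ~ Geometric(p=0.403) (number of trials until the first success, k ≥ 1).

The CDF gives us P(X ≤ k).

Using the CDF:
P(X ≤ 4) = 0.872973

This means there's approximately a 87.3% chance that X is at most 4.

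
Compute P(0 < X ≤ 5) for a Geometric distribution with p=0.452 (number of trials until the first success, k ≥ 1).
0.950580

We have X ~ Geometric(p=0.452) (number of trials until the first success, k ≥ 1).

To find P(0 < X ≤ 5), we use:
P(0 < X ≤ 5) = P(X ≤ 5) - P(X ≤ 0)
                 = F(5) - F(0)
                 = 0.950580 - 0.000000
                 = 0.950580

So there's approximately a 95.1% chance that X falls in this range.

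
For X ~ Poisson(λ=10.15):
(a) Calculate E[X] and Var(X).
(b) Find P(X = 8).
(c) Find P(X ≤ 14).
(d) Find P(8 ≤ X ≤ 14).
(a) E[X] = 10.1500, Var(X) = 10.1500
(b) P(X = 8) = 0.109174
(c) P(X ≤ 14) = 0.908495
(d) P(8 ≤ X ≤ 14) = 0.701483

We have X ~ Poisson(λ=10.15).

(a) Moments:
E[X] = 10.1500
Var(X) = 10.1500
σ = √Var(X) = 3.1859

(b) Point probability using PMF:
P(X = 8) = 0.109174

(c) Cumulative probability using CDF:
P(X ≤ 14) = F(14) = 0.908495

(d) Range probability:
P(8 ≤ X ≤ 14) = P(X ≤ 14) - P(X ≤ 7)
                   = F(14) - F(7)
                   = 0.908495 - 0.207012
                   = 0.701483

This means approximately 70.1% of outcomes fall in the interval [8, 14].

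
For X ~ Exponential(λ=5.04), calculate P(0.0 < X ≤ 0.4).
0.866813

We have X ~ Exponential(λ=5.04).

To find P(0.0 < X ≤ 0.4), we use:
P(0.0 < X ≤ 0.4) = P(X ≤ 0.4) - P(X ≤ 0.0)
                 = F(0.4) - F(0.0)
                 = 0.866813 - 0.000000
                 = 0.866813

So there's approximately a 86.7% chance that X falls in this range.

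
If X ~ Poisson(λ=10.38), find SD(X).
3.2218

We have X ~ Poisson(λ=10.38).

For a Poisson distribution with λ=10.38:
σ = √Var(X) = 3.2218

The standard deviation is the square root of the variance.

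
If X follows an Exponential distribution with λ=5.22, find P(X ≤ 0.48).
0.918373

We have X ~ Exponential(λ=5.22).

The CDF gives us P(X ≤ k).

Using the CDF:
P(X ≤ 0.48) = 0.918373

This means there's approximately a 91.8% chance that X is at most 0.48.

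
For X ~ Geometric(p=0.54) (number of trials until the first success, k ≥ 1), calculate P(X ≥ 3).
0.211600

We have X ~ Geometric(p=0.54) (number of trials until the first success, k ≥ 1).

For discrete distributions, P(X ≥ 3) = 1 - P(X ≤ 2).

P(X ≤ 2) = 0.788400
P(X ≥ 3) = 1 - 0.788400 = 0.211600

So there's approximately a 21.2% chance that X is at least 3.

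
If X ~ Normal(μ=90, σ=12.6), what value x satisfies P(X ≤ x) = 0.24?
81.1006

We have X ~ Normal(μ=90, σ=12.6).

We want to find x such that P(X ≤ x) = 0.24.

This is the 24th percentile, which means 24% of values fall below this point.

Using the inverse CDF (quantile function):
x = F⁻¹(0.24) = 81.1006

Verification: P(X ≤ 81.1006) = 0.24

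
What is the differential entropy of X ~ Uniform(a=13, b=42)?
3.3673 nats

We have X ~ Uniform(a=13, b=42).

The differential entropy measures the uncertainty or information content of the distribution.

For a Uniform distribution with a=13, b=42:
h(X) = 3.3673 nats

(In bits, this would be 4.8580 bits.)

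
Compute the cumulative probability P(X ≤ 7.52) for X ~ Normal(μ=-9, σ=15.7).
0.853653

We have X ~ Normal(μ=-9, σ=15.7).

The CDF gives us P(X ≤ k).

Using the CDF:
P(X ≤ 7.52) = 0.853653

This means there's approximately a 85.4% chance that X is at most 7.52.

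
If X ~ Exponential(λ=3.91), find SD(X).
0.2558

We have X ~ Exponential(λ=3.91).

For an Exponential distribution with λ=3.91:
σ = √Var(X) = 0.2558

The standard deviation is the square root of the variance.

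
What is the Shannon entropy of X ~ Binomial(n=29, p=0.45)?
2.4042 nats

We have X ~ Binomial(n=29, p=0.45).

The Shannon entropy measures the uncertainty or information content of the distribution.

For a Binomial distribution with n=29, p=0.45:
H(X) = 2.4042 nats

(In bits, this would be 3.4685 bits.)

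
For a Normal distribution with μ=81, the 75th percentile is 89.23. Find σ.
σ = 12.2018

For X ~ Normal(μ, σ), the p-th percentile satisfies x = μ + z_p × σ,
where z_p = Φ⁻¹(p) is the standard normal quantile.

Step 1: z_{0.75} = Φ⁻¹(0.75) = 0.6745

Step 2: Solve for σ:
89.23 = 81 + 0.6745 × σ
σ = (89.23 - 81) / 0.6745
σ = 8.23 / 0.6745
σ = 12.2018

Verification: μ + z × σ = 81 + 0.6745 × 12.2018 = 89.23 ✓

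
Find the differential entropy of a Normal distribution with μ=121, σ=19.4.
4.3842 nats

We have X ~ Normal(μ=121, σ=19.4).

The differential entropy measures the uncertainty or information content of the distribution.

For a Normal distribution with μ=121, σ=19.4:
h(X) = 4.3842 nats

(In bits, this would be 6.3251 bits.)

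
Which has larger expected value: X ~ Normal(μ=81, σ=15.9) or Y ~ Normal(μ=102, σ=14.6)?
Y has larger mean (102.0000 > 81.0000)

Compute the expected value for each distribution:

X ~ Normal(μ=81, σ=15.9):
E[X] = 81.0000

Y ~ Normal(μ=102, σ=14.6):
E[Y] = 102.0000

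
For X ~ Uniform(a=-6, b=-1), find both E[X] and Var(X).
E[X] = -3.5000, Var(X) = 2.0833

We have X ~ Uniform(a=-6, b=-1).

For a Uniform distribution with a=-6, b=-1:

Expected value:
E[X] = -3.5000

Variance:
Var(X) = 2.0833

Standard deviation:
σ = √Var(X) = 1.4434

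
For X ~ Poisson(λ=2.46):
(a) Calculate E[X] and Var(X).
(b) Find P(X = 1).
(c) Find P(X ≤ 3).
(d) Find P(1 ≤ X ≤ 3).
(a) E[X] = 2.4600, Var(X) = 2.4600
(b) P(X = 1) = 0.210170
(c) P(X ≤ 3) = 0.766091
(d) P(1 ≤ X ≤ 3) = 0.680656

We have X ~ Poisson(λ=2.46).

(a) Moments:
E[X] = 2.4600
Var(X) = 2.4600
σ = √Var(X) = 1.5684

(b) Point probability using PMF:
P(X = 1) = 0.210170

(c) Cumulative probability using CDF:
P(X ≤ 3) = F(3) = 0.766091

(d) Range probability:
P(1 ≤ X ≤ 3) = P(X ≤ 3) - P(X ≤ 0)
                   = F(3) - F(0)
                   = 0.766091 - 0.085435
                   = 0.680656

This means approximately 68.1% of outcomes fall in the interval [1, 3].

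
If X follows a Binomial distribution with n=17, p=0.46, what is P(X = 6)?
0.133493

We have X ~ Binomial(n=17, p=0.46).

For a Binomial distribution, the PMF gives us the probability of each outcome.

Using the PMF formula:
P(X = 6) = 0.133493

Rounded to 4 decimal places: 0.1335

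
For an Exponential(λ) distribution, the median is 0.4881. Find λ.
λ = 1.4201

For X ~ Exponential(λ), the CDF is F(x) = 1 - e^(-λx).
The median m satisfies F(m) = 0.5:
1 - e^(-λm) = 0.5
e^(-λm) = 0.5
λm = ln(2)
m = ln(2) / λ

Given m = 0.4881:
λ = ln(2) / 0.4881 = 0.693147 / 0.4881 = 1.4201

Verification: ln(2) / 1.4201 = 0.4881 ✓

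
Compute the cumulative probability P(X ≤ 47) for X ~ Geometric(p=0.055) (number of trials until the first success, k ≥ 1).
0.929968

We have X ~ Geometric(p=0.055) (number of trials until the first success, k ≥ 1).

The CDF gives us P(X ≤ k).

Using the CDF:
P(X ≤ 47) = 0.929968

This means there's approximately a 93.0% chance that X is at most 47.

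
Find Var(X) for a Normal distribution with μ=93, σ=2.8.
7.8400

We have X ~ Normal(μ=93, σ=2.8).

For a Normal distribution with μ=93, σ=2.8:
Var(X) = 7.8400

The variance measures the spread of the distribution around the mean.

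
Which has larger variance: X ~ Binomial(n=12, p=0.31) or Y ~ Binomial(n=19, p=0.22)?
Y has larger variance (3.2604 > 2.5668)

Compute the variance for each distribution:

X ~ Binomial(n=12, p=0.31):
Var(X) = 2.5668

Y ~ Binomial(n=19, p=0.22):
Var(Y) = 3.2604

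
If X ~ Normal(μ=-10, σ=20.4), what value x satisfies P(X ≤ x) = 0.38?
-16.2318

We have X ~ Normal(μ=-10, σ=20.4).

We want to find x such that P(X ≤ x) = 0.38.

This is the 38th percentile, which means 38% of values fall below this point.

Using the inverse CDF (quantile function):
x = F⁻¹(0.38) = -16.2318

Verification: P(X ≤ -16.2318) = 0.38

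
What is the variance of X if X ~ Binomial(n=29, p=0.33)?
6.4119

We have X ~ Binomial(n=29, p=0.33).

For a Binomial distribution with n=29, p=0.33:
Var(X) = 6.4119

The variance measures the spread of the distribution around the mean.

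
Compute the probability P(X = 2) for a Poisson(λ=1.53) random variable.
0.253444

We have X ~ Poisson(λ=1.53).

For a Poisson distribution, the PMF gives us the probability of each outcome.

Using the PMF formula:
P(X = 2) = 0.253444

Rounded to 4 decimal places: 0.2534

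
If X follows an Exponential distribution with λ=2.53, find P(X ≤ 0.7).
0.829837

We have X ~ Exponential(λ=2.53).

The CDF gives us P(X ≤ k).

Using the CDF:
P(X ≤ 0.7) = 0.829837

This means there's approximately a 83.0% chance that X is at most 0.7.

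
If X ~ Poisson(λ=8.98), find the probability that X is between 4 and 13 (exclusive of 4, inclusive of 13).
0.871510

We have X ~ Poisson(λ=8.98).

To find P(4 < X ≤ 13), we use:
P(4 < X ≤ 13) = P(X ≤ 13) - P(X ≤ 4)
                 = F(13) - F(4)
                 = 0.927152 - 0.055642
                 = 0.871510

So there's approximately a 87.2% chance that X falls in this range.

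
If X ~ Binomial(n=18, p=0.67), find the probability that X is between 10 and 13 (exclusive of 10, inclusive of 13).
0.545655

We have X ~ Binomial(n=18, p=0.67).

To find P(10 < X ≤ 13), we use:
P(10 < X ≤ 13) = P(X ≤ 13) - P(X ≤ 10)
                 = F(13) - F(10)
                 = 0.759756 - 0.214101
                 = 0.545655

So there's approximately a 54.6% chance that X falls in this range.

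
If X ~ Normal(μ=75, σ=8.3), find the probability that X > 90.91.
0.027627

We have X ~ Normal(μ=75, σ=8.3).

P(X > 90.91) = 1 - P(X ≤ 90.91)
                = 1 - F(90.91)
                = 1 - 0.972373
                = 0.027627

So there's approximately a 2.8% chance that X exceeds 90.91.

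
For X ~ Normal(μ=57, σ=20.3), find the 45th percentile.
54.4491

We have X ~ Normal(μ=57, σ=20.3).

We want to find x such that P(X ≤ x) = 0.45.

This is the 45th percentile, which means 45% of values fall below this point.

Using the inverse CDF (quantile function):
x = F⁻¹(0.45) = 54.4491

Verification: P(X ≤ 54.4491) = 0.45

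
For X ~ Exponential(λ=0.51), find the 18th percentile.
0.3891

We have X ~ Exponential(λ=0.51).

We want to find x such that P(X ≤ x) = 0.18.

This is the 18th percentile, which means 18% of values fall below this point.

Using the inverse CDF (quantile function):
x = F⁻¹(0.18) = 0.3891

Verification: P(X ≤ 0.3891) = 0.18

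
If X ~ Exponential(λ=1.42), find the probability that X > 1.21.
0.179389

We have X ~ Exponential(λ=1.42).

P(X > 1.21) = 1 - P(X ≤ 1.21)
                = 1 - F(1.21)
                = 1 - 0.820611
                = 0.179389

So there's approximately a 17.9% chance that X exceeds 1.21.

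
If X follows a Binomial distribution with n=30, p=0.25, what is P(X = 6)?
0.145456

We have X ~ Binomial(n=30, p=0.25).

For a Binomial distribution, the PMF gives us the probability of each outcome.

Using the PMF formula:
P(X = 6) = 0.145456

Rounded to 4 decimal places: 0.1455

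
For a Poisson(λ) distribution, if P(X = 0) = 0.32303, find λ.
λ = 1.1300

For a Poisson(λ) distribution, the PMF at 0 is:
P(X = 0) = λ^0 e^(-λ) / 0! = e^(-λ)

Given P(X = 0) = 0.32303:
e^(-λ) = 0.32303
-λ = ln(0.32303)
λ = -ln(0.32303) = 1.1300

Verification: e^(-1.1300) = 0.32303 ✓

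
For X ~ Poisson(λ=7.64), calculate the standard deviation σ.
2.7641

We have X ~ Poisson(λ=7.64).

For a Poisson distribution with λ=7.64:
σ = √Var(X) = 2.7641

The standard deviation is the square root of the variance.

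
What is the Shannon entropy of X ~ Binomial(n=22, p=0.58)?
2.2577 nats

We have X ~ Binomial(n=22, p=0.58).

The Shannon entropy measures the uncertainty or information content of the distribution.

For a Binomial distribution with n=22, p=0.58:
H(X) = 2.2577 nats

(In bits, this would be 3.2572 bits.)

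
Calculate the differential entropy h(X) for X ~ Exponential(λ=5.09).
-0.6273 nats

We have X ~ Exponential(λ=5.09).

The differential entropy measures the uncertainty or information content of the distribution.

For an Exponential distribution with λ=5.09:
h(X) = -0.6273 nats

(In bits, this would be -0.9050 bits.)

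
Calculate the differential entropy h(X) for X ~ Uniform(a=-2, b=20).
3.0910 nats

We have X ~ Uniform(a=-2, b=20).

The differential entropy measures the uncertainty or information content of the distribution.

For a Uniform distribution with a=-2, b=20:
h(X) = 3.0910 nats

(In bits, this would be 4.4594 bits.)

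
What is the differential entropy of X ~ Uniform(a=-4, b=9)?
2.5649 nats

We have X ~ Uniform(a=-4, b=9).

The differential entropy measures the uncertainty or information content of the distribution.

For a Uniform distribution with a=-4, b=9:
h(X) = 2.5649 nats

(In bits, this would be 3.7004 bits.)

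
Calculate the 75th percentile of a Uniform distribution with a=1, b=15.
11.5000

We have X ~ Uniform(a=1, b=15).

We want to find x such that P(X ≤ x) = 0.75.

This is the 75th percentile, which means 75% of values fall below this point.

Using the inverse CDF (quantile function):
x = F⁻¹(0.75) = 11.5000

Verification: P(X ≤ 11.5000) = 0.75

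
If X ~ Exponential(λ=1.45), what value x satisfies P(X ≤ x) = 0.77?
1.0136

We have X ~ Exponential(λ=1.45).

We want to find x such that P(X ≤ x) = 0.77.

This is the 77th percentile, which means 77% of values fall below this point.

Using the inverse CDF (quantile function):
x = F⁻¹(0.77) = 1.0136

Verification: P(X ≤ 1.0136) = 0.77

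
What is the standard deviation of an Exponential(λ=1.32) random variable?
0.7576

We have X ~ Exponential(λ=1.32).

For an Exponential distribution with λ=1.32:
σ = √Var(X) = 0.7576

The standard deviation is the square root of the variance.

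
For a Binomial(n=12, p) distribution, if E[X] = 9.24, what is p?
p = 0.77

For a Binomial(n, p) distribution:
E[X] = n × p

Given n = 12 and E[X] = 9.24:
9.24 = 12 × p
p = 9.24 / 12 = 0.77

Verification: Binomial(12, 0.77) has E[X] = 9.24 ✓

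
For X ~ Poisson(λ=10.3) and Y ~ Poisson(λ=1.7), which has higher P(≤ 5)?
Y has higher probability (P(Y ≤ 5) = 0.9920 > P(X ≤ 5) = 0.0566)

Compute P(≤ 5) for each distribution:

X ~ Poisson(λ=10.3):
P(X ≤ 5) = 0.0566

Y ~ Poisson(λ=1.7):
P(Y ≤ 5) = 0.9920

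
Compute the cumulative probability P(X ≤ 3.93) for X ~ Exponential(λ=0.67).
0.928145

We have X ~ Exponential(λ=0.67).

The CDF gives us P(X ≤ k).

Using the CDF:
P(X ≤ 3.93) = 0.928145

This means there's approximately a 92.8% chance that X is at most 3.93.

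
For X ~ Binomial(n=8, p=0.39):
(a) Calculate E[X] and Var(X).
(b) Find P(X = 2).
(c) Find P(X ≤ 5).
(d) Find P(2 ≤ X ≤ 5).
(a) E[X] = 3.1200, Var(X) = 1.9032
(b) P(X = 2) = 0.219415
(c) P(X ≤ 5) = 0.956107
(d) P(2 ≤ X ≤ 5) = 0.838883

We have X ~ Binomial(n=8, p=0.39).

(a) Moments:
E[X] = 3.1200
Var(X) = 1.9032
σ = √Var(X) = 1.3796

(b) Point probability using PMF:
P(X = 2) = 0.219415

(c) Cumulative probability using CDF:
P(X ≤ 5) = F(5) = 0.956107

(d) Range probability:
P(2 ≤ X ≤ 5) = P(X ≤ 5) - P(X ≤ 1)
                   = F(5) - F(1)
                   = 0.956107 - 0.117224
                   = 0.838883

This means approximately 83.9% of outcomes fall in the interval [2, 5].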